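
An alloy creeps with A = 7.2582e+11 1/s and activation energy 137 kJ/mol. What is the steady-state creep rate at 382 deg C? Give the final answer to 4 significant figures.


rate = A * exp(-Q / (R*T))
T = 382 + 273.15 = 655.15 K
rate = 7.2582e+11 * exp(-137e3 / (8.314 * 655.15))
rate = 8.66 1/s


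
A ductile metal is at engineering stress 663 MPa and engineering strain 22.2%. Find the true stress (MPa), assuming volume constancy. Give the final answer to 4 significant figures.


sigma_true = sigma_eng * (1 + epsilon_eng)
sigma_true = 663 * (1 + 0.222)
sigma_true = 810.2 MPa


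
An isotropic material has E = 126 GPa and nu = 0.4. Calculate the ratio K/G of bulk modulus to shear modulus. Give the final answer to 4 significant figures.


G = E / (2*(1+nu))
G = 126 / (2*(1+0.4)) = 45 GPa
K = E / (3*(1-2*nu))
K = 126 / (3*(1-2*0.4)) = 210 GPa
K/G = 210 / 45 = 4.667


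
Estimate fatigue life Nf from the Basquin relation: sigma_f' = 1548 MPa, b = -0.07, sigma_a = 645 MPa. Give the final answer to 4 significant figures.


sigma_a = sigma_f' * (2*Nf)^b
2*Nf = (sigma_a / sigma_f')^(1/b)
2*Nf = (645 / 1548)^(1/-0.07)
2*Nf = 270140
Nf = 135100 cycles


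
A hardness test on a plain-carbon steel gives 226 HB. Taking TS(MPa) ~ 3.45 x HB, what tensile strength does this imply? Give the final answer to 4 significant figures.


TS (MPa) = 3.45 * HB
TS = 3.45 * 226
TS = 779.7 MPa


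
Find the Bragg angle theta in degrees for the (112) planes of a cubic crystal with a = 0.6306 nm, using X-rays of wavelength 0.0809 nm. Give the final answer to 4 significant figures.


d = a / sqrt(h^2+k^2+l^2)
d = 0.6306 / sqrt(6) = 0.257441 nm
lambda = 2*d*sin(theta)  =>  sin(theta) = lambda / (2*d)
sin(theta) = 0.0809 / (2 * 0.257441) = 0.157123
theta = 9.04 deg


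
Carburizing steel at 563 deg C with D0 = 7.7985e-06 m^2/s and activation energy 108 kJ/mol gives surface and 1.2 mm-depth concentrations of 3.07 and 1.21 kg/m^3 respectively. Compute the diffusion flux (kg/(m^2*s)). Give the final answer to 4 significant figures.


Step 1: D = D0 * exp(-Qd/(R*T))
T = 563 + 273.15 = 836.15 K
D = 7.7985e-06 * exp(-108e3 / (8.314 * 836.15)) = 1.39625e-12 m^2/s
Step 2: J = D * (C1 - C2) / dx
J = 1.39625e-12 * (3.07 - 1.21) / 1.2e-03
J = 2.164e-09 kg/(m^2*s)


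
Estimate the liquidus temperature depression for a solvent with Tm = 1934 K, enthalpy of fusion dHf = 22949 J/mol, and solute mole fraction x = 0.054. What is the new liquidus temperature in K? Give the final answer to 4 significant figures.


dT = R*Tm^2*x / dHf
dT = 8.314 * 1934^2 * 0.054 / 22949
dT = 73.1734 K
T_new = 1934 - 73.1734 = 1861 K


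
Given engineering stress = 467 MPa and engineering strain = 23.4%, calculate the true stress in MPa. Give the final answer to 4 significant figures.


sigma_true = sigma_eng * (1 + epsilon_eng)
sigma_true = 467 * (1 + 0.234)
sigma_true = 576.3 MPa


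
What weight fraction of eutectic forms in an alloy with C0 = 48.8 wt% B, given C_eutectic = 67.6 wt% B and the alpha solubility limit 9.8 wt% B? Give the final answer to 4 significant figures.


f_primary = (C_e - C0) / (C_e - C_alpha_max)
f_primary = (67.6 - 48.8) / (67.6 - 9.8)
f_primary = 0.32526
f_eutectic = 1 - 0.32526 = 0.6747


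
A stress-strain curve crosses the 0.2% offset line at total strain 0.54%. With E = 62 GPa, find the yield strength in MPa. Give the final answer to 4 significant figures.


Offset strain = 0.002
Elastic strain at yield = total_strain - offset = 5.4e-03 - 0.002 = 3.4e-03
sigma_y = E * elastic_strain = 62000 * 3.4e-03
sigma_y = 210.8 MPa


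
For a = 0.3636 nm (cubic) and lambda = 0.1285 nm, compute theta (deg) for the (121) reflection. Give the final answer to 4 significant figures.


d = a / sqrt(h^2+k^2+l^2)
d = 0.3636 / sqrt(6) = 0.148439 nm
lambda = 2*d*sin(theta)  =>  sin(theta) = lambda / (2*d)
sin(theta) = 0.1285 / (2 * 0.148439) = 0.432838
theta = 25.65 deg


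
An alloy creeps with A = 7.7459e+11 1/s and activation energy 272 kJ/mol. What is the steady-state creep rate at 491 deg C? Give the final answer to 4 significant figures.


rate = A * exp(-Q / (R*T))
T = 491 + 273.15 = 764.15 K
rate = 7.7459e+11 * exp(-272e3 / (8.314 * 764.15))
rate = 1.974e-07 1/s


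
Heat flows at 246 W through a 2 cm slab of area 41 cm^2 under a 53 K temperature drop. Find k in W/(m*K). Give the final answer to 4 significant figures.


k = Q*L / (A*dT)
L = 0.02 m, A = 4.1e-03 m^2
k = 246 * 0.02 / (4.1e-03 * 53)
k = 22.64 W/(m*K)


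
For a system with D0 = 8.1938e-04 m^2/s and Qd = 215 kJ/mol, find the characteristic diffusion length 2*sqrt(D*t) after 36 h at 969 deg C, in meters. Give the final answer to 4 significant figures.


Step 1: D = D0 * exp(-Qd/(R*T))
T = 1242.15 K
D = 8.1938e-04 * exp(-215e3 / (8.314 * 1242.15)) = 7.4477e-13 m^2/s
Step 2: L = 2*sqrt(D*t)
t = 36 h = 129600 s
L = 2*sqrt(7.4477e-13 * 129600) = 6.214e-04 m


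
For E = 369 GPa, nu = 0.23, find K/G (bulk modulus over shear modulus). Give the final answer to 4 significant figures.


G = E / (2*(1+nu))
G = 369 / (2*(1+0.23)) = 150 GPa
K = E / (3*(1-2*nu))
K = 369 / (3*(1-2*0.23)) = 227.778 GPa
K/G = 227.778 / 150 = 1.519


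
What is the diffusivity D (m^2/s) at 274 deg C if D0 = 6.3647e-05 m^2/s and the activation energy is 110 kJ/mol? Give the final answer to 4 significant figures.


D = D0 * exp(-Qd / (R*T))
T = 547.15 K
D = 6.3647e-05 * exp(-110e3 / (8.314 * 547.15))
D = 2.005e-15 m^2/s


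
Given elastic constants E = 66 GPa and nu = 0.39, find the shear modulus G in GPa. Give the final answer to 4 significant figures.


G = E / (2*(1+nu))
G = 66 / (2*(1+0.39))
G = 23.74 GPa


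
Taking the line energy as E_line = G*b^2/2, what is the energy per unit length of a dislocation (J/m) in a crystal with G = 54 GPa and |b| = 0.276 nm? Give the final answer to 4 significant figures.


E = G*b^2/2
b = 0.276 nm = 2.76e-10 m
G = 54 GPa = 5.4e+10 Pa
E = 0.5 * 5.4e+10 * (2.76e-10)^2
E = 2.057e-09 J/m


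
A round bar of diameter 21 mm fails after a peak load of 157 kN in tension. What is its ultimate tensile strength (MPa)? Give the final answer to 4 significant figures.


A0 = pi*(d/2)^2 = pi*(21/2)^2 = 346.361 mm^2
UTS = F_max / A0 = 157*1000 / 346.361
UTS = 453.3 MPa


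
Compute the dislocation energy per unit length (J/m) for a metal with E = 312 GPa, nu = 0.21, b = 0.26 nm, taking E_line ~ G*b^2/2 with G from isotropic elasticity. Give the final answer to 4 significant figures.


Step 1: G = E / (2*(1+nu))
G = 312 / (2*(1+0.21)) = 128.926 GPa = 1.28926e+11 Pa
Step 2: E_line = G*b^2/2
b = 0.26 nm = 2.6e-10 m
E_line = 0.5 * 1.28926e+11 * (2.6e-10)^2 = 4.358e-09 J/m


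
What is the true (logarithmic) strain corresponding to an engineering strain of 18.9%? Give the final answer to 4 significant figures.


epsilon_true = ln(1 + epsilon_eng)
epsilon_true = ln(1 + 0.189)
epsilon_true = 0.1731


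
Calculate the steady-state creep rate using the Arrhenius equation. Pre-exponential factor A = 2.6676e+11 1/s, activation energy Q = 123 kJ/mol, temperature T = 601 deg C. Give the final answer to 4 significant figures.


rate = A * exp(-Q / (R*T))
T = 601 + 273.15 = 874.15 K
rate = 2.6676e+11 * exp(-123e3 / (8.314 * 874.15))
rate = 11910 1/s


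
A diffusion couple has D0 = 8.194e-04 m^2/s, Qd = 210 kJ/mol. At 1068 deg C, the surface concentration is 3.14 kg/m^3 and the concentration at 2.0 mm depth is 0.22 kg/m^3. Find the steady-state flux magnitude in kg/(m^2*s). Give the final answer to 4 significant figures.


Step 1: D = D0 * exp(-Qd/(R*T))
T = 1068 + 273.15 = 1341.15 K
D = 8.194e-04 * exp(-210e3 / (8.314 * 1341.15)) = 5.42243e-12 m^2/s
Step 2: J = D * (C1 - C2) / dx
J = 5.42243e-12 * (3.14 - 0.22) / 2e-03
J = 7.917e-09 kg/(m^2*s)


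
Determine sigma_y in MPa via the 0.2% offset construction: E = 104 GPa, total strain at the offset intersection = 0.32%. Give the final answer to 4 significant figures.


Offset strain = 0.002
Elastic strain at yield = total_strain - offset = 3.2e-03 - 0.002 = 1.2e-03
sigma_y = E * elastic_strain = 104000 * 1.2e-03
sigma_y = 124.8 MPa


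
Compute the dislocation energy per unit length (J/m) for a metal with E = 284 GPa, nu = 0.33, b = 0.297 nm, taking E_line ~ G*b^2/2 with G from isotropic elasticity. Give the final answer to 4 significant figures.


Step 1: G = E / (2*(1+nu))
G = 284 / (2*(1+0.33)) = 106.767 GPa = 1.06767e+11 Pa
Step 2: E_line = G*b^2/2
b = 0.297 nm = 2.97e-10 m
E_line = 0.5 * 1.06767e+11 * (2.97e-10)^2 = 4.709e-09 J/m


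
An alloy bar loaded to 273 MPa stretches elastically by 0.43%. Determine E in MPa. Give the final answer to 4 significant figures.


E = sigma / epsilon
epsilon = 0.43% = 4.3e-03
E = 273 / 4.3e-03
E = 63490 MPa


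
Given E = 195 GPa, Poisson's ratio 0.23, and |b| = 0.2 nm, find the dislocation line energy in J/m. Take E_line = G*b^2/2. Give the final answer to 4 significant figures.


Step 1: G = E / (2*(1+nu))
G = 195 / (2*(1+0.23)) = 79.2683 GPa = 7.92683e+10 Pa
Step 2: E_line = G*b^2/2
b = 0.2 nm = 2e-10 m
E_line = 0.5 * 7.92683e+10 * (2e-10)^2 = 1.585e-09 J/m


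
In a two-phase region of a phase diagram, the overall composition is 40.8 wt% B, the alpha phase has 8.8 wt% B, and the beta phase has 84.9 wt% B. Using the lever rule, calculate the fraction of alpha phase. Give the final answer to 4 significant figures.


f_alpha = (C_beta - C0) / (C_beta - C_alpha)
f_alpha = (84.9 - 40.8) / (84.9 - 8.8)
f_alpha = 0.5795


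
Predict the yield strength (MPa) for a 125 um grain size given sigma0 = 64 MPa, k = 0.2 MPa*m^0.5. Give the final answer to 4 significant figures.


sigma_y = sigma0 + k / sqrt(d)
d = 125 um = 1.25e-04 m
sigma_y = 64 + 0.2 / sqrt(1.25e-04)
sigma_y = 81.89 MPa


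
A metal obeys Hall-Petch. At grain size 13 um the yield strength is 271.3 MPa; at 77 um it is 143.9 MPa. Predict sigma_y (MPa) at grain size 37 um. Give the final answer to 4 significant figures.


sigma_y = sigma0 + k / sqrt(d)
1/sqrt(d1) = 1/sqrt(1.3e-05) = 277.35;  1/sqrt(d2) = 113.961
k = (sigma1 - sigma2) / (1/sqrt(d1) - 1/sqrt(d2)) = (271.3 - 143.9) / (277.35 - 113.961) = 0.779732 MPa*m^0.5
sigma0 = sigma1 - k/sqrt(d1) = 271.3 - 0.779732*277.35 = 55.0413 MPa
sigma_y(d3) = 55.0413 + 0.779732 / sqrt(3.7e-05) = 183.2 MPa


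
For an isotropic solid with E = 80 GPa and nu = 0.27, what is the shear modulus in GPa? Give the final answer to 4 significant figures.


G = E / (2*(1+nu))
G = 80 / (2*(1+0.27))
G = 31.5 GPa


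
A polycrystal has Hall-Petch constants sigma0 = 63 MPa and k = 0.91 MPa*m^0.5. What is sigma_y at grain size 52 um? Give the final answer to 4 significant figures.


sigma_y = sigma0 + k / sqrt(d)
d = 52 um = 5.2e-05 m
sigma_y = 63 + 0.91 / sqrt(5.2e-05)
sigma_y = 189.2 MPa


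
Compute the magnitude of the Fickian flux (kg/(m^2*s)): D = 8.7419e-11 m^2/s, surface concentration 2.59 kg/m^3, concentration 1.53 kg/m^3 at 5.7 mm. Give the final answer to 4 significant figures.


J = -D * (dC/dx) = D * (C1 - C2) / dx
J = 8.7419e-11 * (2.59 - 1.53) / 5.7e-03
J = 1.626e-08 kg/(m^2*s)


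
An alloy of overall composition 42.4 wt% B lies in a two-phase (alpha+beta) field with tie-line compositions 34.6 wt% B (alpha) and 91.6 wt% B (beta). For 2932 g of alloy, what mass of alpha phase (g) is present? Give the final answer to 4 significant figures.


f_alpha = (C_beta - C0) / (C_beta - C_alpha)
f_alpha = (91.6 - 42.4) / (91.6 - 34.6) = 0.863158
m_alpha = f_alpha * m_total = 0.863158 * 2932 = 2531 g


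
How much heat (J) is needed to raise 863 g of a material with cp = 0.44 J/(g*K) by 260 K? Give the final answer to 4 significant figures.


Q = m * cp * dT
Q = 863 * 0.44 * 260
Q = 98730 J


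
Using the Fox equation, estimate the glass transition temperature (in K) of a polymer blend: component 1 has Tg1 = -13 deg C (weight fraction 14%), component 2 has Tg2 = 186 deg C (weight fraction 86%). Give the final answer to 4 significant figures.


1/Tg = w1/Tg1 + w2/Tg2 (in Kelvin)
Tg1 = 260.15 K, Tg2 = 459.15 K
1/Tg = 0.14/260.15 + 0.86/459.15
Tg = 414.7 K


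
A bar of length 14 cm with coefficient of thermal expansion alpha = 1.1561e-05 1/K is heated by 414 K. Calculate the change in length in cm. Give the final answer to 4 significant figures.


dL = L0 * alpha * dT
dL = 14 * 1.1561e-05 * 414
dL = 0.06701 cm


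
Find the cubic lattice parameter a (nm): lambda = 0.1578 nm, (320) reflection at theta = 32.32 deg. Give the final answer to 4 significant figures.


d = lambda / (2*sin(theta))
d = 0.1578 / (2*sin(32.32 deg))
d = 0.147574 nm
a = d * sqrt(h^2+k^2+l^2) = 0.147574 * sqrt(13)
a = 0.5321 nm


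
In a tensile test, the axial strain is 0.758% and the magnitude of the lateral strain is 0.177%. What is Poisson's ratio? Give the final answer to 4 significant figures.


nu = -epsilon_lat / epsilon_axial
Lateral strain is contraction (negative), so using magnitudes:
nu = 0.177 / 0.758
nu = 0.2335


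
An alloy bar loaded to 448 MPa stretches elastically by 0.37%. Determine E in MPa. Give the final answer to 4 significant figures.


E = sigma / epsilon
epsilon = 0.37% = 3.7e-03
E = 448 / 3.7e-03
E = 121100 MPa


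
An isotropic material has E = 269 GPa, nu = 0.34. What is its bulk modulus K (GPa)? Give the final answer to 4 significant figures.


K = E / (3*(1-2*nu))
K = 269 / (3*(1-2*0.34))
K = 280.2 GPa


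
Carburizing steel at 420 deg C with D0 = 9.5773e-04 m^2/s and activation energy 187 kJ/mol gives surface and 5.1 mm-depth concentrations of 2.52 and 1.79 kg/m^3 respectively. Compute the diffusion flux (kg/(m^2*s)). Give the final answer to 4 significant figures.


Step 1: D = D0 * exp(-Qd/(R*T))
T = 420 + 273.15 = 693.15 K
D = 9.5773e-04 * exp(-187e3 / (8.314 * 693.15)) = 7.73968e-18 m^2/s
Step 2: J = D * (C1 - C2) / dx
J = 7.73968e-18 * (2.52 - 1.79) / 5.1e-03
J = 1.108e-15 kg/(m^2*s)


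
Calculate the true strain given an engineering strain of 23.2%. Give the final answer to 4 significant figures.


epsilon_true = ln(1 + epsilon_eng)
epsilon_true = ln(1 + 0.232)
epsilon_true = 0.2086


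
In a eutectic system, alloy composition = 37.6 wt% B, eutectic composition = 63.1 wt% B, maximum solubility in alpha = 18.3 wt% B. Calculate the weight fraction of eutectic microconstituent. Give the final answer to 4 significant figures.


f_primary = (C_e - C0) / (C_e - C_alpha_max)
f_primary = (63.1 - 37.6) / (63.1 - 18.3)
f_primary = 0.569196
f_eutectic = 1 - 0.569196 = 0.4308


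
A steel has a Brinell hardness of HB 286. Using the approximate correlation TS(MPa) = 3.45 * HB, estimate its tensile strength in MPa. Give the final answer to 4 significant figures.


TS (MPa) = 3.45 * HB
TS = 3.45 * 286
TS = 986.7 MPa


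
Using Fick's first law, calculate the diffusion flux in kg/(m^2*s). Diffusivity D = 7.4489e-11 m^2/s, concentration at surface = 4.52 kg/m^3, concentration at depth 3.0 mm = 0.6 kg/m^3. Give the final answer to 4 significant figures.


J = -D * (dC/dx) = D * (C1 - C2) / dx
J = 7.4489e-11 * (4.52 - 0.6) / 3e-03
J = 9.733e-08 kg/(m^2*s)


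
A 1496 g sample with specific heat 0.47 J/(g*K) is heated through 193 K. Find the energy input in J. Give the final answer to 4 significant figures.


Q = m * cp * dT
Q = 1496 * 0.47 * 193
Q = 135700 J


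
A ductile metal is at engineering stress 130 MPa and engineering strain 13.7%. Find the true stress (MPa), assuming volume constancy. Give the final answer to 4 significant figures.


sigma_true = sigma_eng * (1 + epsilon_eng)
sigma_true = 130 * (1 + 0.137)
sigma_true = 147.8 MPa


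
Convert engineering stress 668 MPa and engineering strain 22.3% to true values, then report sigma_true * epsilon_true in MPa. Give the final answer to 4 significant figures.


sigma_true = sigma_eng * (1 + epsilon_eng)
sigma_true = 668 * (1 + 0.223) = 816.964 MPa
epsilon_true = ln(1 + epsilon_eng)
epsilon_true = ln(1 + 0.223) = 0.201307
sigma_true * epsilon_true = 816.964 * 0.201307 = 164.5 MPa


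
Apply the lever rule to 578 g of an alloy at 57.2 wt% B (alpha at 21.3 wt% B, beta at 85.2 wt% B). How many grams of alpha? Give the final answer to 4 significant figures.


f_alpha = (C_beta - C0) / (C_beta - C_alpha)
f_alpha = (85.2 - 57.2) / (85.2 - 21.3) = 0.438185
m_alpha = f_alpha * m_total = 0.438185 * 578 = 253.3 g


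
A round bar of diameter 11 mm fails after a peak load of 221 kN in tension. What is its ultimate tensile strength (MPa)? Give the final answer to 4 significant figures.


A0 = pi*(d/2)^2 = pi*(11/2)^2 = 95.0332 mm^2
UTS = F_max / A0 = 221*1000 / 95.0332
UTS = 2326 MPa


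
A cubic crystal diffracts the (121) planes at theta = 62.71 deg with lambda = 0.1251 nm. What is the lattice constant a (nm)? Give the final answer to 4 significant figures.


d = lambda / (2*sin(theta))
d = 0.1251 / (2*sin(62.71 deg))
d = 0.0703839 nm
a = d * sqrt(h^2+k^2+l^2) = 0.0703839 * sqrt(6)
a = 0.1724 nm


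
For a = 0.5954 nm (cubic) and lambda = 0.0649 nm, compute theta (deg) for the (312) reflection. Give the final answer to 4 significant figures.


d = a / sqrt(h^2+k^2+l^2)
d = 0.5954 / sqrt(14) = 0.159127 nm
lambda = 2*d*sin(theta)  =>  sin(theta) = lambda / (2*d)
sin(theta) = 0.0649 / (2 * 0.159127) = 0.203925
theta = 11.77 deg


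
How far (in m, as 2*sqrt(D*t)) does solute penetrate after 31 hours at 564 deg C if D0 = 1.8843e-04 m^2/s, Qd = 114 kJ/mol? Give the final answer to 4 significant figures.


Step 1: D = D0 * exp(-Qd/(R*T))
T = 837.15 K
D = 1.8843e-04 * exp(-114e3 / (8.314 * 837.15)) = 1.45135e-11 m^2/s
Step 2: L = 2*sqrt(D*t)
t = 31 h = 111600 s
L = 2*sqrt(1.45135e-11 * 111600) = 2.545e-03 m


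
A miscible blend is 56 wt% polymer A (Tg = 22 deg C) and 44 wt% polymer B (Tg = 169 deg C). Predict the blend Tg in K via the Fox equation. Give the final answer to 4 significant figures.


1/Tg = w1/Tg1 + w2/Tg2 (in Kelvin)
Tg1 = 295.15 K, Tg2 = 442.15 K
1/Tg = 0.56/295.15 + 0.44/442.15
Tg = 345.7 K


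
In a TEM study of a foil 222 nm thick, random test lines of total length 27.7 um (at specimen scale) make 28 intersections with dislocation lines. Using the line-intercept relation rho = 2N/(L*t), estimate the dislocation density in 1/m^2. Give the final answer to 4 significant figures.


rho = 2N / (L * t)
L = 27.7 um = 2.77e-05 m, t = 222 nm = 2.22e-07 m
rho = 2 * 28 / (2.77e-05 * 2.22e-07)
rho = 9.107e+12 1/m^2


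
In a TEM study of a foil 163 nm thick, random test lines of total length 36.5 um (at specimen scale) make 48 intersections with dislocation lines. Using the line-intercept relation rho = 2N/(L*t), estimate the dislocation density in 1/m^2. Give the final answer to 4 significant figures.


rho = 2N / (L * t)
L = 36.5 um = 3.65e-05 m, t = 163 nm = 1.63e-07 m
rho = 2 * 48 / (3.65e-05 * 1.63e-07)
rho = 1.614e+13 1/m^2


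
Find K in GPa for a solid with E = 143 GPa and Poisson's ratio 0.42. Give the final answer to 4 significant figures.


K = E / (3*(1-2*nu))
K = 143 / (3*(1-2*0.42))
K = 297.9 GPa


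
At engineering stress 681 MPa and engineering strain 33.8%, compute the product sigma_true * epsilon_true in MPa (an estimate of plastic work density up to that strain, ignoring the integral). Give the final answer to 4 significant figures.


sigma_true = sigma_eng * (1 + epsilon_eng)
sigma_true = 681 * (1 + 0.338) = 911.178 MPa
epsilon_true = ln(1 + epsilon_eng)
epsilon_true = ln(1 + 0.338) = 0.291176
sigma_true * epsilon_true = 911.178 * 0.291176 = 265.3 MPa


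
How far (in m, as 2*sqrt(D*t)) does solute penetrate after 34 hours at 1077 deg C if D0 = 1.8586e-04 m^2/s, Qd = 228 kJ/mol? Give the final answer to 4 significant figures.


Step 1: D = D0 * exp(-Qd/(R*T))
T = 1350.15 K
D = 1.8586e-04 * exp(-228e3 / (8.314 * 1350.15)) = 2.80542e-13 m^2/s
Step 2: L = 2*sqrt(D*t)
t = 34 h = 122400 s
L = 2*sqrt(2.80542e-13 * 122400) = 3.706e-04 m


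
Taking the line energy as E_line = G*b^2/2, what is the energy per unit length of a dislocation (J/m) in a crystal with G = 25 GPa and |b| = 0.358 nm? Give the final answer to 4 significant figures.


E = G*b^2/2
b = 0.358 nm = 3.58e-10 m
G = 25 GPa = 2.5e+10 Pa
E = 0.5 * 2.5e+10 * (3.58e-10)^2
E = 1.602e-09 J/m


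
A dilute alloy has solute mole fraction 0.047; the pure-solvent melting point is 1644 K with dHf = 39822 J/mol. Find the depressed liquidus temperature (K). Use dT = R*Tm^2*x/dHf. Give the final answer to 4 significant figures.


dT = R*Tm^2*x / dHf
dT = 8.314 * 1644^2 * 0.047 / 39822
dT = 26.5209 K
T_new = 1644 - 26.5209 = 1617 K


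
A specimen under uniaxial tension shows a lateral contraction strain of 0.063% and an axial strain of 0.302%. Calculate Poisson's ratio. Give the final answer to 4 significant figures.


nu = -epsilon_lat / epsilon_axial
Lateral strain is contraction (negative), so using magnitudes:
nu = 0.063 / 0.302
nu = 0.2086


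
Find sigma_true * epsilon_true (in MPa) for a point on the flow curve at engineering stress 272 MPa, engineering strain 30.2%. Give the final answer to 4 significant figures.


sigma_true = sigma_eng * (1 + epsilon_eng)
sigma_true = 272 * (1 + 0.302) = 354.144 MPa
epsilon_true = ln(1 + epsilon_eng)
epsilon_true = ln(1 + 0.302) = 0.263902
sigma_true * epsilon_true = 354.144 * 0.263902 = 93.46 MPa


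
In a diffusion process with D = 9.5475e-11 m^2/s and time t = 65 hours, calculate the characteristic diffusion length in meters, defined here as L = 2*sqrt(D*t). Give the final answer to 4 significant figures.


t = 65 hr = 234000 s
Diffusion length = 2*sqrt(D*t)
= 2*sqrt(9.5475e-11 * 234000)
= 9.453e-03 m


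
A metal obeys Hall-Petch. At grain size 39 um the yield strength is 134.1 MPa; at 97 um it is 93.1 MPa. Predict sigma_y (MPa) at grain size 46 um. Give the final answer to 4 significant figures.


sigma_y = sigma0 + k / sqrt(d)
1/sqrt(d1) = 1/sqrt(3.9e-05) = 160.128;  1/sqrt(d2) = 101.535
k = (sigma1 - sigma2) / (1/sqrt(d1) - 1/sqrt(d2)) = (134.1 - 93.1) / (160.128 - 101.535) = 0.699736 MPa*m^0.5
sigma0 = sigma1 - k/sqrt(d1) = 134.1 - 0.699736*160.128 = 22.0526 MPa
sigma_y(d3) = 22.0526 + 0.699736 / sqrt(4.6e-05) = 125.2 MPa


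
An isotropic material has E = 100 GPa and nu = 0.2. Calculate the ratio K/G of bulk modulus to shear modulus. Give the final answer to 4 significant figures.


G = E / (2*(1+nu))
G = 100 / (2*(1+0.2)) = 41.6667 GPa
K = E / (3*(1-2*nu))
K = 100 / (3*(1-2*0.2)) = 55.5556 GPa
K/G = 55.5556 / 41.6667 = 1.333


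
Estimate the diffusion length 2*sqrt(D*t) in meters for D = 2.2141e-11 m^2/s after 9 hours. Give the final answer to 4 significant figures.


t = 9 hr = 32400 s
Diffusion length = 2*sqrt(D*t)
= 2*sqrt(2.2141e-11 * 32400)
= 1.694e-03 m


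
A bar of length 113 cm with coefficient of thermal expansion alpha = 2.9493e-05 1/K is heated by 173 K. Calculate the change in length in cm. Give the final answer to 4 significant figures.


dL = L0 * alpha * dT
dL = 113 * 2.9493e-05 * 173
dL = 0.5766 cm


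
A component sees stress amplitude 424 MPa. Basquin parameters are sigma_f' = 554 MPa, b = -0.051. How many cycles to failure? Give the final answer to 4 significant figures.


sigma_a = sigma_f' * (2*Nf)^b
2*Nf = (sigma_a / sigma_f')^(1/b)
2*Nf = (424 / 554)^(1/-0.051)
2*Nf = 189.379
Nf = 94.69 cycles


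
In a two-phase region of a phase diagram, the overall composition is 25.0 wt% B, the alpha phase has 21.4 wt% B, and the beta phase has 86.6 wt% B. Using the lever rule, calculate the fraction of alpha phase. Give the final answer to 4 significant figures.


f_alpha = (C_beta - C0) / (C_beta - C_alpha)
f_alpha = (86.6 - 25.0) / (86.6 - 21.4)
f_alpha = 0.9448


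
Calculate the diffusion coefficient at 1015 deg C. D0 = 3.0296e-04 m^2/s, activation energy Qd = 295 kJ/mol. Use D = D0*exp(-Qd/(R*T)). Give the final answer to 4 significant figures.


D = D0 * exp(-Qd / (R*T))
T = 1288.15 K
D = 3.0296e-04 * exp(-295e3 / (8.314 * 1288.15))
D = 3.301e-16 m^2/s


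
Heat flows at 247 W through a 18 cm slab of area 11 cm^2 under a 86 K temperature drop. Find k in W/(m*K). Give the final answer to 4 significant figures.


k = Q*L / (A*dT)
L = 0.18 m, A = 1.1e-03 m^2
k = 247 * 0.18 / (1.1e-03 * 86)
k = 470 W/(m*K)


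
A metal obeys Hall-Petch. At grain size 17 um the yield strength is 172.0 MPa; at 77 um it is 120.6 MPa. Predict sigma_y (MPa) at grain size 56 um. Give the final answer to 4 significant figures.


sigma_y = sigma0 + k / sqrt(d)
1/sqrt(d1) = 1/sqrt(1.7e-05) = 242.536;  1/sqrt(d2) = 113.961
k = (sigma1 - sigma2) / (1/sqrt(d1) - 1/sqrt(d2)) = (172.0 - 120.6) / (242.536 - 113.961) = 0.399767 MPa*m^0.5
sigma0 = sigma1 - k/sqrt(d1) = 172.0 - 0.399767*242.536 = 75.0424 MPa
sigma_y(d3) = 75.0424 + 0.399767 / sqrt(5.6e-05) = 128.5 MPa


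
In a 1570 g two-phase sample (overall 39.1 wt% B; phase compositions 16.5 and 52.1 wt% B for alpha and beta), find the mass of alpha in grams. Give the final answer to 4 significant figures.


f_alpha = (C_beta - C0) / (C_beta - C_alpha)
f_alpha = (52.1 - 39.1) / (52.1 - 16.5) = 0.365169
m_alpha = f_alpha * m_total = 0.365169 * 1570 = 573.3 g


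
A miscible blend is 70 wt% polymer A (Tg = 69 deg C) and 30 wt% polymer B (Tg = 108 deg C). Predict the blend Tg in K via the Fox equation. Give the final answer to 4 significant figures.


1/Tg = w1/Tg1 + w2/Tg2 (in Kelvin)
Tg1 = 342.15 K, Tg2 = 381.15 K
1/Tg = 0.7/342.15 + 0.3/381.15
Tg = 353 K


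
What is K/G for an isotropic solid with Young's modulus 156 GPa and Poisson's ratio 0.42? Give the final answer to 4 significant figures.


G = E / (2*(1+nu))
G = 156 / (2*(1+0.42)) = 54.9296 GPa
K = E / (3*(1-2*nu))
K = 156 / (3*(1-2*0.42)) = 325 GPa
K/G = 325 / 54.9296 = 5.917


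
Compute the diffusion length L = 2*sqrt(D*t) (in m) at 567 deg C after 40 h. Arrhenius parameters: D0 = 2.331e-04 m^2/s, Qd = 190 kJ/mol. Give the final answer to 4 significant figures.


Step 1: D = D0 * exp(-Qd/(R*T))
T = 840.15 K
D = 2.331e-04 * exp(-190e3 / (8.314 * 840.15)) = 3.583e-16 m^2/s
Step 2: L = 2*sqrt(D*t)
t = 40 h = 144000 s
L = 2*sqrt(3.583e-16 * 144000) = 1.437e-05 m


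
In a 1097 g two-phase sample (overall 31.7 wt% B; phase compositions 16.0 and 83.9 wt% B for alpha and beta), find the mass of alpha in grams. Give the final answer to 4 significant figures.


f_alpha = (C_beta - C0) / (C_beta - C_alpha)
f_alpha = (83.9 - 31.7) / (83.9 - 16.0) = 0.768778
m_alpha = f_alpha * m_total = 0.768778 * 1097 = 843.3 g


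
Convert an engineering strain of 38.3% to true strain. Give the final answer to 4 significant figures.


epsilon_true = ln(1 + epsilon_eng)
epsilon_true = ln(1 + 0.383)
epsilon_true = 0.3243


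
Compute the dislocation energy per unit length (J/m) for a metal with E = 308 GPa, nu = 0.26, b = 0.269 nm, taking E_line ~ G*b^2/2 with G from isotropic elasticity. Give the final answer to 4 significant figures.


Step 1: G = E / (2*(1+nu))
G = 308 / (2*(1+0.26)) = 122.222 GPa = 1.22222e+11 Pa
Step 2: E_line = G*b^2/2
b = 0.269 nm = 2.69e-10 m
E_line = 0.5 * 1.22222e+11 * (2.69e-10)^2 = 4.422e-09 J/m


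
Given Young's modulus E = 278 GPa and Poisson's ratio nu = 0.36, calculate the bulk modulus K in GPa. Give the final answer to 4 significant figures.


K = E / (3*(1-2*nu))
K = 278 / (3*(1-2*0.36))
K = 331 GPa


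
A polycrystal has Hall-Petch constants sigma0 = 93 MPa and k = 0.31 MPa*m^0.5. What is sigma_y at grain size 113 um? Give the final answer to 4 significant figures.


sigma_y = sigma0 + k / sqrt(d)
d = 113 um = 1.13e-04 m
sigma_y = 93 + 0.31 / sqrt(1.13e-04)
sigma_y = 122.2 MPa


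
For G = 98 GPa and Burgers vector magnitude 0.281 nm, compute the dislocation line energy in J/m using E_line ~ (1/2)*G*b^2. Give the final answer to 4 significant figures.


E = G*b^2/2
b = 0.281 nm = 2.81e-10 m
G = 98 GPa = 9.8e+10 Pa
E = 0.5 * 9.8e+10 * (2.81e-10)^2
E = 3.869e-09 J/m


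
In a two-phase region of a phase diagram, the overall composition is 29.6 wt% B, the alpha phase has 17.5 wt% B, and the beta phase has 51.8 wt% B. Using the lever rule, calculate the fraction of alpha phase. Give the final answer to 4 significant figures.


f_alpha = (C_beta - C0) / (C_beta - C_alpha)
f_alpha = (51.8 - 29.6) / (51.8 - 17.5)
f_alpha = 0.6472


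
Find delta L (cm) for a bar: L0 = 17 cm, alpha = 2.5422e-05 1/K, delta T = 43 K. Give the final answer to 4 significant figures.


dL = L0 * alpha * dT
dL = 17 * 2.5422e-05 * 43
dL = 0.01858 cm


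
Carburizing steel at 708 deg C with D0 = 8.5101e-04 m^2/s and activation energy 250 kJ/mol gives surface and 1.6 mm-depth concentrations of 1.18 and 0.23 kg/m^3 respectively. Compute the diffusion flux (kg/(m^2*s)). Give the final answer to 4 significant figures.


Step 1: D = D0 * exp(-Qd/(R*T))
T = 708 + 273.15 = 981.15 K
D = 8.5101e-04 * exp(-250e3 / (8.314 * 981.15)) = 4.16782e-17 m^2/s
Step 2: J = D * (C1 - C2) / dx
J = 4.16782e-17 * (1.18 - 0.23) / 1.6e-03
J = 2.475e-14 kg/(m^2*s)


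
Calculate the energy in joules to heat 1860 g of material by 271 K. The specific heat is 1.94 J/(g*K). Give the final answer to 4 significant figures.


Q = m * cp * dT
Q = 1860 * 1.94 * 271
Q = 977900 J


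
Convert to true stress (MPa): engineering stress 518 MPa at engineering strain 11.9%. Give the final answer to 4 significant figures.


sigma_true = sigma_eng * (1 + epsilon_eng)
sigma_true = 518 * (1 + 0.119)
sigma_true = 579.6 MPa


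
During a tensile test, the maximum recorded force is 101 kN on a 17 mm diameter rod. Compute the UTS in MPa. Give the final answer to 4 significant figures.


A0 = pi*(d/2)^2 = pi*(17/2)^2 = 226.98 mm^2
UTS = F_max / A0 = 101*1000 / 226.98
UTS = 445 MPa


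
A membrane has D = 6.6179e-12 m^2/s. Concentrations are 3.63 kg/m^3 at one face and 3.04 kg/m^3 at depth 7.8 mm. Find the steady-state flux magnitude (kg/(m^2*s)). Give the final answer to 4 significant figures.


J = -D * (dC/dx) = D * (C1 - C2) / dx
J = 6.6179e-12 * (3.63 - 3.04) / 7.8e-03
J = 5.006e-10 kg/(m^2*s)


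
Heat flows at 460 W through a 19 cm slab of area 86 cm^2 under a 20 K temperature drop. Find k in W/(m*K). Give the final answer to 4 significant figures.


k = Q*L / (A*dT)
L = 0.19 m, A = 8.6e-03 m^2
k = 460 * 0.19 / (8.6e-03 * 20)
k = 508.1 W/(m*K)


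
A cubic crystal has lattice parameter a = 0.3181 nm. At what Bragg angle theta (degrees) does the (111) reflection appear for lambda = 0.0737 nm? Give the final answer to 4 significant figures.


d = a / sqrt(h^2+k^2+l^2)
d = 0.3181 / sqrt(3) = 0.183655 nm
lambda = 2*d*sin(theta)  =>  sin(theta) = lambda / (2*d)
sin(theta) = 0.0737 / (2 * 0.183655) = 0.200648
theta = 11.57 deg


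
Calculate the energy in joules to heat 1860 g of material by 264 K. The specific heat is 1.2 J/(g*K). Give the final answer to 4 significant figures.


Q = m * cp * dT
Q = 1860 * 1.2 * 264
Q = 589200 J


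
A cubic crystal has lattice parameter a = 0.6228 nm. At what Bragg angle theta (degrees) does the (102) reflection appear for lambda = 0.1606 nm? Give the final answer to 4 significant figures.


d = a / sqrt(h^2+k^2+l^2)
d = 0.6228 / sqrt(5) = 0.278525 nm
lambda = 2*d*sin(theta)  =>  sin(theta) = lambda / (2*d)
sin(theta) = 0.1606 / (2 * 0.278525) = 0.288305
theta = 16.76 deg


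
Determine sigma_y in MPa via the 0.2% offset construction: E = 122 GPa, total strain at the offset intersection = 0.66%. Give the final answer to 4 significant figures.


Offset strain = 0.002
Elastic strain at yield = total_strain - offset = 6.6e-03 - 0.002 = 4.6e-03
sigma_y = E * elastic_strain = 122000 * 4.6e-03
sigma_y = 561.2 MPa


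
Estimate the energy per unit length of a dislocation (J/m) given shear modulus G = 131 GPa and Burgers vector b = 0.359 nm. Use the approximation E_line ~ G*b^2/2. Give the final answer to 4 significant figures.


E = G*b^2/2
b = 0.359 nm = 3.59e-10 m
G = 131 GPa = 1.31e+11 Pa
E = 0.5 * 1.31e+11 * (3.59e-10)^2
E = 8.442e-09 J/m


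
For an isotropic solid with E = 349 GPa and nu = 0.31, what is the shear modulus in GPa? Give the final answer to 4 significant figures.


G = E / (2*(1+nu))
G = 349 / (2*(1+0.31))
G = 133.2 GPa


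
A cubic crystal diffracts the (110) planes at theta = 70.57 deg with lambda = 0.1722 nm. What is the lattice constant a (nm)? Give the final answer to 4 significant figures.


d = lambda / (2*sin(theta))
d = 0.1722 / (2*sin(70.57 deg))
d = 0.0912996 nm
a = d * sqrt(h^2+k^2+l^2) = 0.0912996 * sqrt(2)
a = 0.1291 nm


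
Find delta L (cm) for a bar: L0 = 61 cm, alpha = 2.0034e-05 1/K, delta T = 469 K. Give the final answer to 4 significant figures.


dL = L0 * alpha * dT
dL = 61 * 2.0034e-05 * 469
dL = 0.5732 cm


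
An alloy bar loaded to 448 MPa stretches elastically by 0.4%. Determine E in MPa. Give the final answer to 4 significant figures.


E = sigma / epsilon
epsilon = 0.4% = 4e-03
E = 448 / 4e-03
E = 112000 MPa


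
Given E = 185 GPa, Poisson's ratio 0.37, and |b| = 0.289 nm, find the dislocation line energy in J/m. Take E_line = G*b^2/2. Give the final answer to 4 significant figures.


Step 1: G = E / (2*(1+nu))
G = 185 / (2*(1+0.37)) = 67.5182 GPa = 6.75182e+10 Pa
Step 2: E_line = G*b^2/2
b = 0.289 nm = 2.89e-10 m
E_line = 0.5 * 6.75182e+10 * (2.89e-10)^2 = 2.82e-09 J/m


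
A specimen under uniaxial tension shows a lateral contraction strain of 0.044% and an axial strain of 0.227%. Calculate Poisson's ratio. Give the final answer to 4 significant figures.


nu = -epsilon_lat / epsilon_axial
Lateral strain is contraction (negative), so using magnitudes:
nu = 0.044 / 0.227
nu = 0.1938


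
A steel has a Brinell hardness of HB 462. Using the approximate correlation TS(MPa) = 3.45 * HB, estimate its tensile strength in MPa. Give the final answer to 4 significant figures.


TS (MPa) = 3.45 * HB
TS = 3.45 * 462
TS = 1594 MPa


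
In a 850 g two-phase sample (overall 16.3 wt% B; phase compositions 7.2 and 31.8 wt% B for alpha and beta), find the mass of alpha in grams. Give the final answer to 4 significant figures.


f_alpha = (C_beta - C0) / (C_beta - C_alpha)
f_alpha = (31.8 - 16.3) / (31.8 - 7.2) = 0.630081
m_alpha = f_alpha * m_total = 0.630081 * 850 = 535.6 g


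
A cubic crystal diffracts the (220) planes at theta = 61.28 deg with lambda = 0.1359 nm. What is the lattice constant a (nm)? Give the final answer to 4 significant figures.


d = lambda / (2*sin(theta))
d = 0.1359 / (2*sin(61.28 deg))
d = 0.0774819 nm
a = d * sqrt(h^2+k^2+l^2) = 0.0774819 * sqrt(8)
a = 0.2192 nm


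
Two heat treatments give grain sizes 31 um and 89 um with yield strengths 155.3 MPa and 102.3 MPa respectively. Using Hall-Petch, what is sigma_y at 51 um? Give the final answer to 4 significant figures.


sigma_y = sigma0 + k / sqrt(d)
1/sqrt(d1) = 1/sqrt(3.1e-05) = 179.605;  1/sqrt(d2) = 106
k = (sigma1 - sigma2) / (1/sqrt(d1) - 1/sqrt(d2)) = (155.3 - 102.3) / (179.605 - 106) = 0.720055 MPa*m^0.5
sigma0 = sigma1 - k/sqrt(d1) = 155.3 - 0.720055*179.605 = 25.9743 MPa
sigma_y(d3) = 25.9743 + 0.720055 / sqrt(5.1e-05) = 126.8 MPa


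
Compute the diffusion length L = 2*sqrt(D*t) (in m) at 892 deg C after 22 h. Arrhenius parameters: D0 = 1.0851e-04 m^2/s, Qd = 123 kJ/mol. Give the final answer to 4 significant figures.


Step 1: D = D0 * exp(-Qd/(R*T))
T = 1165.15 K
D = 1.0851e-04 * exp(-123e3 / (8.314 * 1165.15)) = 3.31955e-10 m^2/s
Step 2: L = 2*sqrt(D*t)
t = 22 h = 79200 s
L = 2*sqrt(3.31955e-10 * 79200) = 0.01025 m


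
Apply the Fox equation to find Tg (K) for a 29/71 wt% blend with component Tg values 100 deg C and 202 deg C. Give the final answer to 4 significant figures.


1/Tg = w1/Tg1 + w2/Tg2 (in Kelvin)
Tg1 = 373.15 K, Tg2 = 475.15 K
1/Tg = 0.29/373.15 + 0.71/475.15
Tg = 440.3 K


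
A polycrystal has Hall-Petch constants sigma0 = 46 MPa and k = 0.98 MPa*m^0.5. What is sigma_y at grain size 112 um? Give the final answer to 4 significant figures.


sigma_y = sigma0 + k / sqrt(d)
d = 112 um = 1.12e-04 m
sigma_y = 46 + 0.98 / sqrt(1.12e-04)
sigma_y = 138.6 MPa


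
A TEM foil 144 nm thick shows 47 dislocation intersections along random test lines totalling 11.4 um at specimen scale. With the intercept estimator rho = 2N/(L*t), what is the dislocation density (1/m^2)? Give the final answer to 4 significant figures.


rho = 2N / (L * t)
L = 11.4 um = 1.14e-05 m, t = 144 nm = 1.44e-07 m
rho = 2 * 47 / (1.14e-05 * 1.44e-07)
rho = 5.726e+13 1/m^2


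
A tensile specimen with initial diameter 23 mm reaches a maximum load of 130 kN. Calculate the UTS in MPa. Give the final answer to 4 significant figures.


A0 = pi*(d/2)^2 = pi*(23/2)^2 = 415.476 mm^2
UTS = F_max / A0 = 130*1000 / 415.476
UTS = 312.9 MPa


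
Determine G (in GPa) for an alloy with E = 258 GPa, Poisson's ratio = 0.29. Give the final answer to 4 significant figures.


G = E / (2*(1+nu))
G = 258 / (2*(1+0.29))
G = 100 GPa


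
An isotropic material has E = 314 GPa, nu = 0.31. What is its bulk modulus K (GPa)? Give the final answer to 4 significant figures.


K = E / (3*(1-2*nu))
K = 314 / (3*(1-2*0.31))
K = 275.4 GPa


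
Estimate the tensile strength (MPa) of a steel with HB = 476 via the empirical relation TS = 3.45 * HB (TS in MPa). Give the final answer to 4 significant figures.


TS (MPa) = 3.45 * HB
TS = 3.45 * 476
TS = 1642 MPa


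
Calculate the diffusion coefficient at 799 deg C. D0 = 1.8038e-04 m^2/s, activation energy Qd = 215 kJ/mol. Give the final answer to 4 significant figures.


D = D0 * exp(-Qd / (R*T))
T = 1072.15 K
D = 1.8038e-04 * exp(-215e3 / (8.314 * 1072.15))
D = 6.041e-15 m^2/s


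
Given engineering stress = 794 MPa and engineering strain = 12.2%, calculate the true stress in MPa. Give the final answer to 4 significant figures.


sigma_true = sigma_eng * (1 + epsilon_eng)
sigma_true = 794 * (1 + 0.122)
sigma_true = 890.9 MPa


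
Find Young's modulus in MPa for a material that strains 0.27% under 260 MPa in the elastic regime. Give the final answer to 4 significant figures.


E = sigma / epsilon
epsilon = 0.27% = 2.7e-03
E = 260 / 2.7e-03
E = 96300 MPa


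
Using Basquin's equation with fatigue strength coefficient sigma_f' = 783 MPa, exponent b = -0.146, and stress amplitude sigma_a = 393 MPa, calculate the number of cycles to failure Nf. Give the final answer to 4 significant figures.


sigma_a = sigma_f' * (2*Nf)^b
2*Nf = (sigma_a / sigma_f')^(1/b)
2*Nf = (393 / 783)^(1/-0.146)
2*Nf = 112.324
Nf = 56.16 cycles


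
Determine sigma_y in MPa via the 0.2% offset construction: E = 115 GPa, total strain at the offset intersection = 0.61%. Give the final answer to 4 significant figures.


Offset strain = 0.002
Elastic strain at yield = total_strain - offset = 6.1e-03 - 0.002 = 4.1e-03
sigma_y = E * elastic_strain = 115000 * 4.1e-03
sigma_y = 471.5 MPa


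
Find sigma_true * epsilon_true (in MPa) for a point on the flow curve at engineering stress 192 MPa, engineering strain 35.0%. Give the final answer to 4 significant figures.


sigma_true = sigma_eng * (1 + epsilon_eng)
sigma_true = 192 * (1 + 0.35) = 259.2 MPa
epsilon_true = ln(1 + epsilon_eng)
epsilon_true = ln(1 + 0.35) = 0.300105
sigma_true * epsilon_true = 259.2 * 0.300105 = 77.79 MPa


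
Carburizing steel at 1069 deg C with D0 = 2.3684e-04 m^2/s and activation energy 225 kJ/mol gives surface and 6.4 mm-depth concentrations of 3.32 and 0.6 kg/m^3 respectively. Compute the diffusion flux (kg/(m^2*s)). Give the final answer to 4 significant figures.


Step 1: D = D0 * exp(-Qd/(R*T))
T = 1069 + 273.15 = 1342.15 K
D = 2.3684e-04 * exp(-225e3 / (8.314 * 1342.15)) = 4.14426e-13 m^2/s
Step 2: J = D * (C1 - C2) / dx
J = 4.14426e-13 * (3.32 - 0.6) / 6.4e-03
J = 1.761e-10 kg/(m^2*s)


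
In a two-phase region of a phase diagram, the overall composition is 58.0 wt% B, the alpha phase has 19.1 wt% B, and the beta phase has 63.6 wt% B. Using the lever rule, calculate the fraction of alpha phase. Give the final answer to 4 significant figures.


f_alpha = (C_beta - C0) / (C_beta - C_alpha)
f_alpha = (63.6 - 58.0) / (63.6 - 19.1)
f_alpha = 0.1258
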